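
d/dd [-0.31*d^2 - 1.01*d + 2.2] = -0.62*d - 1.01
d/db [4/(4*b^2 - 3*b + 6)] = 4*(3 - 8*b)/(4*b^2 - 3*b + 6)^2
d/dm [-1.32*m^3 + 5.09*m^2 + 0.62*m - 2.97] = -3.96*m^2 + 10.18*m + 0.62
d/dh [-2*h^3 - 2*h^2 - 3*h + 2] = -6*h^2 - 4*h - 3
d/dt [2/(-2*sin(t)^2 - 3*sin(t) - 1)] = 2*(4*sin(t) + 3)*cos(t)/(2*sin(t)^2 + 3*sin(t) + 1)^2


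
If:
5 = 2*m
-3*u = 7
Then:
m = 5/2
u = -7/3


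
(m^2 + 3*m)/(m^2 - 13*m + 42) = m*(m + 3)/(m^2 - 13*m + 42)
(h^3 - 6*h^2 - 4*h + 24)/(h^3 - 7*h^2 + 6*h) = (h^2 - 4)/(h*(h - 1))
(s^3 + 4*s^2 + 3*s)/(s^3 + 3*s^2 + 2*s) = (s + 3)/(s + 2)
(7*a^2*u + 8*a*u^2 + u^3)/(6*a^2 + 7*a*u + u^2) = u*(7*a + u)/(6*a + u)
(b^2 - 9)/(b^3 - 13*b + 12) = (b + 3)/(b^2 + 3*b - 4)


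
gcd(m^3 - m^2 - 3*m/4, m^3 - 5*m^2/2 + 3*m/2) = m^2 - 3*m/2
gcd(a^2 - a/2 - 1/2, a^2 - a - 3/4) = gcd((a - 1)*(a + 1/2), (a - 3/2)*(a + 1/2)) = a + 1/2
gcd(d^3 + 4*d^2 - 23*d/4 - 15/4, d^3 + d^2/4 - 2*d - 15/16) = d^2 - d - 3/4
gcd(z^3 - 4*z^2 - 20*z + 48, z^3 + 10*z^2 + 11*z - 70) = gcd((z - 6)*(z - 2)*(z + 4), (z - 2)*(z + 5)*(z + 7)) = z - 2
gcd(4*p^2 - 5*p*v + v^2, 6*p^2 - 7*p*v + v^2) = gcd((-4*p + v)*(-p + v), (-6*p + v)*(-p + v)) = p - v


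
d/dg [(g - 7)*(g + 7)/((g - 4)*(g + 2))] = 2*(-g^2 + 41*g - 49)/(g^4 - 4*g^3 - 12*g^2 + 32*g + 64)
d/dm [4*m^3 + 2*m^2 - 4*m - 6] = 12*m^2 + 4*m - 4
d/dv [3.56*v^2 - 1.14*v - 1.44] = 7.12*v - 1.14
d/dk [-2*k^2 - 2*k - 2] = -4*k - 2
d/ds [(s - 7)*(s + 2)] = 2*s - 5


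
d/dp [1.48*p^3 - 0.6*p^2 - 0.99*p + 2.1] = 4.44*p^2 - 1.2*p - 0.99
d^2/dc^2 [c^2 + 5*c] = 2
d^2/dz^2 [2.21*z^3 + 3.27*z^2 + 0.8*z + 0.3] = 13.26*z + 6.54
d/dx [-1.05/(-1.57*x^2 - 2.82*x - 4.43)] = (-3.297*x - 2.961)/(1.57*x^2 + 2.82*x + 4.43)^2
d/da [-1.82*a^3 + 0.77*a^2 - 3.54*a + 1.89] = -5.46*a^2 + 1.54*a - 3.54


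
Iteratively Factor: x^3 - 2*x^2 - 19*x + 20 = (x + 4)*(x^2 - 6*x + 5) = (x - 1)*(x + 4)*(x - 5)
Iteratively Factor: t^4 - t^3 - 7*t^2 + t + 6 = (t + 1)*(t^3 - 2*t^2 - 5*t + 6) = (t + 1)*(t + 2)*(t^2 - 4*t + 3) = (t - 3)*(t + 1)*(t + 2)*(t - 1)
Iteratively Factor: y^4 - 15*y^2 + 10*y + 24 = (y + 1)*(y^3 - y^2 - 14*y + 24) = (y - 3)*(y + 1)*(y^2 + 2*y - 8) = (y - 3)*(y + 1)*(y + 4)*(y - 2)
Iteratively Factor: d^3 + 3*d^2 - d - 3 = (d - 1)*(d^2 + 4*d + 3) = (d - 1)*(d + 1)*(d + 3)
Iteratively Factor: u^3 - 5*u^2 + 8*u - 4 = (u - 2)*(u^2 - 3*u + 2) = (u - 2)^2*(u - 1)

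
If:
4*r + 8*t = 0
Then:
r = -2*t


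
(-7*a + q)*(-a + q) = 7*a^2 - 8*a*q + q^2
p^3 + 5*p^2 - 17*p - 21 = (p - 3)*(p + 1)*(p + 7)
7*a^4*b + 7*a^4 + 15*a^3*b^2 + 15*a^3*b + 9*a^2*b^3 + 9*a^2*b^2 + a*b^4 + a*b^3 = (a + b)^2*(7*a + b)*(a*b + a)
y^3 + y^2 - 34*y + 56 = (y - 4)*(y - 2)*(y + 7)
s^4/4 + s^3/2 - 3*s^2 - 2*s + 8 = (s/4 + 1/2)*(s - 2)^2*(s + 4)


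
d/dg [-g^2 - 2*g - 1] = -2*g - 2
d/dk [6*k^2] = 12*k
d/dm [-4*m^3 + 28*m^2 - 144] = 4*m*(14 - 3*m)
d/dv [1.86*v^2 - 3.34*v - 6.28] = 3.72*v - 3.34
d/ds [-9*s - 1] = -9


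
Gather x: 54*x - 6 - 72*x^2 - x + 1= -72*x^2 + 53*x - 5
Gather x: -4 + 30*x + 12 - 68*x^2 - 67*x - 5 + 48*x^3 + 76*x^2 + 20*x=48*x^3 + 8*x^2 - 17*x + 3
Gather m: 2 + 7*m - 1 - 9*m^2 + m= -9*m^2 + 8*m + 1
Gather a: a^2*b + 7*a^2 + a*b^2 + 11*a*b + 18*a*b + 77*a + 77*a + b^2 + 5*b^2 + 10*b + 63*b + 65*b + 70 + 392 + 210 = a^2*(b + 7) + a*(b^2 + 29*b + 154) + 6*b^2 + 138*b + 672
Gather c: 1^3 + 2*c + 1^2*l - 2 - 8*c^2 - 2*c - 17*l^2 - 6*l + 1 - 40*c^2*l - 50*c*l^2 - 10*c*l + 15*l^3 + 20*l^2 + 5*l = c^2*(-40*l - 8) + c*(-50*l^2 - 10*l) + 15*l^3 + 3*l^2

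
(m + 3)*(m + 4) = m^2 + 7*m + 12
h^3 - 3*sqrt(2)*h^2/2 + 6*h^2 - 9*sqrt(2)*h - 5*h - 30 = (h + 6)*(h - 5*sqrt(2)/2)*(h + sqrt(2))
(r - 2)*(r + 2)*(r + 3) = r^3 + 3*r^2 - 4*r - 12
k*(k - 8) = k^2 - 8*k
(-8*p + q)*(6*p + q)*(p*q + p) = -48*p^3*q - 48*p^3 - 2*p^2*q^2 - 2*p^2*q + p*q^3 + p*q^2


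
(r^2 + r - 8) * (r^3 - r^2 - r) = r^5 - 10*r^3 + 7*r^2 + 8*r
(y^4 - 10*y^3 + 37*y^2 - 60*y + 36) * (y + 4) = y^5 - 6*y^4 - 3*y^3 + 88*y^2 - 204*y + 144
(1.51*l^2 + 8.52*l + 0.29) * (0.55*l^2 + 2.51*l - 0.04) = 0.8305*l^4 + 8.4761*l^3 + 21.4843*l^2 + 0.3871*l - 0.0116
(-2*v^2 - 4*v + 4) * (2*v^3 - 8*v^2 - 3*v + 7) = -4*v^5 + 8*v^4 + 46*v^3 - 34*v^2 - 40*v + 28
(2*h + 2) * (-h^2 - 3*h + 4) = -2*h^3 - 8*h^2 + 2*h + 8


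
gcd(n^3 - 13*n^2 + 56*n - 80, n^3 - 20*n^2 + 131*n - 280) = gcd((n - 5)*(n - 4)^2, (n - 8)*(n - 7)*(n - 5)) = n - 5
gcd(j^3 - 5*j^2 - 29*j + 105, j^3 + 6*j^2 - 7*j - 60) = j^2 + 2*j - 15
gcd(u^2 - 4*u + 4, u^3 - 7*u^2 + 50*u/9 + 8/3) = 1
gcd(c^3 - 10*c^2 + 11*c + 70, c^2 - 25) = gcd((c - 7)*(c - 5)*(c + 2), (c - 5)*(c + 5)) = c - 5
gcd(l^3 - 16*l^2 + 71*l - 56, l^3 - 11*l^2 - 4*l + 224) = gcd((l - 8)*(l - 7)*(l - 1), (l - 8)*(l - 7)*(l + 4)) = l^2 - 15*l + 56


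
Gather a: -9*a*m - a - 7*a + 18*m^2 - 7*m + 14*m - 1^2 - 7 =a*(-9*m - 8) + 18*m^2 + 7*m - 8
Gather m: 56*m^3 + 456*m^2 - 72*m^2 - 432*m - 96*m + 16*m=56*m^3 + 384*m^2 - 512*m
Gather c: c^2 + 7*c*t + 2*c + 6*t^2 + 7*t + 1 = c^2 + c*(7*t + 2) + 6*t^2 + 7*t + 1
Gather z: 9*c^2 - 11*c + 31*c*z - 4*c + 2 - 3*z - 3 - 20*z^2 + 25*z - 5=9*c^2 - 15*c - 20*z^2 + z*(31*c + 22) - 6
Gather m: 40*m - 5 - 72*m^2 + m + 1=-72*m^2 + 41*m - 4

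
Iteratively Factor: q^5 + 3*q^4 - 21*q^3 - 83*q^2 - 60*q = (q)*(q^4 + 3*q^3 - 21*q^2 - 83*q - 60) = q*(q + 1)*(q^3 + 2*q^2 - 23*q - 60) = q*(q + 1)*(q + 4)*(q^2 - 2*q - 15) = q*(q - 5)*(q + 1)*(q + 4)*(q + 3)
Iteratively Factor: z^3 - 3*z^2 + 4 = (z - 2)*(z^2 - z - 2) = (z - 2)^2*(z + 1)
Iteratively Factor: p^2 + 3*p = (p)*(p + 3)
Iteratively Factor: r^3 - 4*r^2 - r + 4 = (r + 1)*(r^2 - 5*r + 4) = (r - 1)*(r + 1)*(r - 4)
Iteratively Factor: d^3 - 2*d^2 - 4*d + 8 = (d + 2)*(d^2 - 4*d + 4) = (d - 2)*(d + 2)*(d - 2)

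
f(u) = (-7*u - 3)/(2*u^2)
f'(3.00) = 0.50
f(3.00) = -1.33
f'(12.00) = 0.03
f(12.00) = -0.30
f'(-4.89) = 0.12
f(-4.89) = 0.65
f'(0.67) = 17.77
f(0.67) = -8.57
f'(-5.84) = 0.09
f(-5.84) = 0.56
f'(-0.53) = -7.69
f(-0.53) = 1.26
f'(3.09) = 0.47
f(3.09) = -1.29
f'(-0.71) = -1.44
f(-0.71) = 1.95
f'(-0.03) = -107222.22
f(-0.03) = -1550.00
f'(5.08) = 0.16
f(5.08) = -0.75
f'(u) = -7/(2*u^2) - (-7*u - 3)/u^3 = (7*u + 6)/(2*u^3)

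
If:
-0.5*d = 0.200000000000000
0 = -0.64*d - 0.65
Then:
No Solution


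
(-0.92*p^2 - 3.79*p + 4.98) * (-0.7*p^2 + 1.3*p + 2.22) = 0.644*p^4 + 1.457*p^3 - 10.4554*p^2 - 1.9398*p + 11.0556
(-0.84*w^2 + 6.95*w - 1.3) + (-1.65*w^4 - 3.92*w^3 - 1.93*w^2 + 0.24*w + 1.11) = -1.65*w^4 - 3.92*w^3 - 2.77*w^2 + 7.19*w - 0.19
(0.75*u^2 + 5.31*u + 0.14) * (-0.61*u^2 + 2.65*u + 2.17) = -0.4575*u^4 - 1.2516*u^3 + 15.6136*u^2 + 11.8937*u + 0.3038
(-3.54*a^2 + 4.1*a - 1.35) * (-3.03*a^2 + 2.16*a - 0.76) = 10.7262*a^4 - 20.0694*a^3 + 15.6369*a^2 - 6.032*a + 1.026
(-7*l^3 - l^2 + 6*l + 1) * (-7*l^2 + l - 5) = 49*l^5 - 8*l^3 + 4*l^2 - 29*l - 5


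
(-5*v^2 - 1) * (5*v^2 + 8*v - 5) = -25*v^4 - 40*v^3 + 20*v^2 - 8*v + 5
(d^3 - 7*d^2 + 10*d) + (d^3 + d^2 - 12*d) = 2*d^3 - 6*d^2 - 2*d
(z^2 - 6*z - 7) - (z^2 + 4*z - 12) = 5 - 10*z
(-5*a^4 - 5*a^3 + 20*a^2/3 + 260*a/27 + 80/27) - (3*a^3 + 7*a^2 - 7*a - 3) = -5*a^4 - 8*a^3 - a^2/3 + 449*a/27 + 161/27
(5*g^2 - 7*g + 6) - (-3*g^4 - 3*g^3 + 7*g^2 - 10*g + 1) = 3*g^4 + 3*g^3 - 2*g^2 + 3*g + 5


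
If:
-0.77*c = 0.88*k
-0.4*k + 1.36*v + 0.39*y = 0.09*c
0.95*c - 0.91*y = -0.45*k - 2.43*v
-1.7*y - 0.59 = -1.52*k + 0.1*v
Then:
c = -0.42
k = 0.37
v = 0.09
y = -0.02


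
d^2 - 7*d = d*(d - 7)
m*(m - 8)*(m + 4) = m^3 - 4*m^2 - 32*m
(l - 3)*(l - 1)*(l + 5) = l^3 + l^2 - 17*l + 15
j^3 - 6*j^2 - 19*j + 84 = (j - 7)*(j - 3)*(j + 4)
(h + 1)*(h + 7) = h^2 + 8*h + 7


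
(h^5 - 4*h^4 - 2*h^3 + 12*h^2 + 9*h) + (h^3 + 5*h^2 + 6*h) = h^5 - 4*h^4 - h^3 + 17*h^2 + 15*h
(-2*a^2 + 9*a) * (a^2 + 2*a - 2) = -2*a^4 + 5*a^3 + 22*a^2 - 18*a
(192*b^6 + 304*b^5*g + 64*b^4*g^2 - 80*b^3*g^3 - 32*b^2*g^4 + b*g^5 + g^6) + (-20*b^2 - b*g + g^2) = 192*b^6 + 304*b^5*g + 64*b^4*g^2 - 80*b^3*g^3 - 32*b^2*g^4 - 20*b^2 + b*g^5 - b*g + g^6 + g^2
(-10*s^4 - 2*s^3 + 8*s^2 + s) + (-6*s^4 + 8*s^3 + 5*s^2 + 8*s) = -16*s^4 + 6*s^3 + 13*s^2 + 9*s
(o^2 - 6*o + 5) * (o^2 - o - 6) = o^4 - 7*o^3 + 5*o^2 + 31*o - 30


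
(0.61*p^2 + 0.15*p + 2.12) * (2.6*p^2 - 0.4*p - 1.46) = 1.586*p^4 + 0.146*p^3 + 4.5614*p^2 - 1.067*p - 3.0952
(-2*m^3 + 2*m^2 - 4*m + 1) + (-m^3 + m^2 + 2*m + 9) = -3*m^3 + 3*m^2 - 2*m + 10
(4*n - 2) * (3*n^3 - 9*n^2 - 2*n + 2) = 12*n^4 - 42*n^3 + 10*n^2 + 12*n - 4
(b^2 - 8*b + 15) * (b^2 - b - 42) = b^4 - 9*b^3 - 19*b^2 + 321*b - 630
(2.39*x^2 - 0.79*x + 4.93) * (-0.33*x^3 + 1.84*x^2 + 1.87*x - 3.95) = -0.7887*x^5 + 4.6583*x^4 + 1.3888*x^3 - 1.8466*x^2 + 12.3396*x - 19.4735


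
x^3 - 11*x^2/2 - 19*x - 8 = (x - 8)*(x + 1/2)*(x + 2)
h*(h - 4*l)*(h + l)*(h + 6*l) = h^4 + 3*h^3*l - 22*h^2*l^2 - 24*h*l^3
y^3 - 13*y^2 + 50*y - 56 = (y - 7)*(y - 4)*(y - 2)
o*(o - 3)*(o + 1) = o^3 - 2*o^2 - 3*o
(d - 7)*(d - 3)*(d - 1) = d^3 - 11*d^2 + 31*d - 21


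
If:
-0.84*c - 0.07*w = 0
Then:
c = -0.0833333333333333*w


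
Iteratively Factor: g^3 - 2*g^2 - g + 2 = (g + 1)*(g^2 - 3*g + 2) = (g - 2)*(g + 1)*(g - 1)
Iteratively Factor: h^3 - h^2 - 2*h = (h)*(h^2 - h - 2) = h*(h - 2)*(h + 1)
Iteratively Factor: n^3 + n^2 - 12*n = (n + 4)*(n^2 - 3*n) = n*(n + 4)*(n - 3)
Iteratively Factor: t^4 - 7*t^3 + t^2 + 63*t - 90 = (t + 3)*(t^3 - 10*t^2 + 31*t - 30) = (t - 2)*(t + 3)*(t^2 - 8*t + 15) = (t - 5)*(t - 2)*(t + 3)*(t - 3)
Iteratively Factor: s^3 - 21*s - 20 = (s + 4)*(s^2 - 4*s - 5) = (s - 5)*(s + 4)*(s + 1)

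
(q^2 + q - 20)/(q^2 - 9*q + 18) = (q^2 + q - 20)/(q^2 - 9*q + 18)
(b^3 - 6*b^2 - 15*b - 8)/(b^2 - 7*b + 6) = (b^3 - 6*b^2 - 15*b - 8)/(b^2 - 7*b + 6)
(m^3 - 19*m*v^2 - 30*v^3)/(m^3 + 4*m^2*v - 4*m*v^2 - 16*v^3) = (-m^2 + 2*m*v + 15*v^2)/(-m^2 - 2*m*v + 8*v^2)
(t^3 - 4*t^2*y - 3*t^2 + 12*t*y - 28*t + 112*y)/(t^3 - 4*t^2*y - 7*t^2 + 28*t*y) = (t + 4)/t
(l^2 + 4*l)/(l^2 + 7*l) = (l + 4)/(l + 7)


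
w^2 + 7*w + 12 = (w + 3)*(w + 4)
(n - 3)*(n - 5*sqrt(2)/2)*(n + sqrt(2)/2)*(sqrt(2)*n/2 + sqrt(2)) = sqrt(2)*n^4/2 - 2*n^3 - sqrt(2)*n^3/2 - 17*sqrt(2)*n^2/4 + 2*n^2 + 5*sqrt(2)*n/4 + 12*n + 15*sqrt(2)/2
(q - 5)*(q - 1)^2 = q^3 - 7*q^2 + 11*q - 5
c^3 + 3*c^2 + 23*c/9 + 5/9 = (c + 1/3)*(c + 1)*(c + 5/3)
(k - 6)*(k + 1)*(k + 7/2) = k^3 - 3*k^2/2 - 47*k/2 - 21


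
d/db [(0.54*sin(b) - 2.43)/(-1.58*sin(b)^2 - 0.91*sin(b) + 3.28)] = (0.8532*sin(b)^2 - 7.6788*sin(b) - 0.4401)*cos(b)/(2.4964*sin(b)^4 + 2.8756*sin(b)^3 - 9.5367*sin(b)^2 - 5.9696*sin(b) + 10.7584)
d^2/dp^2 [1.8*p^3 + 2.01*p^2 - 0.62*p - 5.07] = 10.8*p + 4.02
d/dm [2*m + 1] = 2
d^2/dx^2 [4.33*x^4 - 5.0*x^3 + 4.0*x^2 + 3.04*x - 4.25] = 51.96*x^2 - 30.0*x + 8.0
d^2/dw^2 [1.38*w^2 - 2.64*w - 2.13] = 2.76000000000000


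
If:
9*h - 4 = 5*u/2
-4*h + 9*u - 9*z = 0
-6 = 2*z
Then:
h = -63/142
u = -227/71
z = -3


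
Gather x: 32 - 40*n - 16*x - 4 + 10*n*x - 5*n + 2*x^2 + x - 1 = -45*n + 2*x^2 + x*(10*n - 15) + 27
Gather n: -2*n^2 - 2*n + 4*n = -2*n^2 + 2*n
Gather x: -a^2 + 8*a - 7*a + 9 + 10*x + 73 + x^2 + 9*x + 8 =-a^2 + a + x^2 + 19*x + 90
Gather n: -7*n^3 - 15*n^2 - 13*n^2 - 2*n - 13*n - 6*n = -7*n^3 - 28*n^2 - 21*n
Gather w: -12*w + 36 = 36 - 12*w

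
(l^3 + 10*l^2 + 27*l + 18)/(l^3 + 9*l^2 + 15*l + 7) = (l^2 + 9*l + 18)/(l^2 + 8*l + 7)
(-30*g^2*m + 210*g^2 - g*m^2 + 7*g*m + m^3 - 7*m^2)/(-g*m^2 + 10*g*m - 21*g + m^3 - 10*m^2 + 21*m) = (30*g^2 + g*m - m^2)/(g*m - 3*g - m^2 + 3*m)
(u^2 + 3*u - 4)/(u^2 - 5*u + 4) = (u + 4)/(u - 4)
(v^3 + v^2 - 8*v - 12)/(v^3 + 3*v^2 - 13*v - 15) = (v^2 + 4*v + 4)/(v^2 + 6*v + 5)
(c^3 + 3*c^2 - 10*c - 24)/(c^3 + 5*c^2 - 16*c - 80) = (c^2 - c - 6)/(c^2 + c - 20)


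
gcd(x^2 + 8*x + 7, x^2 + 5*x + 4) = x + 1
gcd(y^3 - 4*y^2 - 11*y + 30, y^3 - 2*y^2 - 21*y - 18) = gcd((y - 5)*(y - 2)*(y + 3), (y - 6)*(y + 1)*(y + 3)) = y + 3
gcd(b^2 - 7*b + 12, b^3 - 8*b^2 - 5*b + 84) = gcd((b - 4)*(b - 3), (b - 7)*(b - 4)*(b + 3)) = b - 4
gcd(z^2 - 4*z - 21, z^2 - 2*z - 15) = z + 3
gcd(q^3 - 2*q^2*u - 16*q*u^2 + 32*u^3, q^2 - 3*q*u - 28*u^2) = q + 4*u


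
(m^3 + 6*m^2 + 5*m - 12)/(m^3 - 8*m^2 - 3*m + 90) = (m^2 + 3*m - 4)/(m^2 - 11*m + 30)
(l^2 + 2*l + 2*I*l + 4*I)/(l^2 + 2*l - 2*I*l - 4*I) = (l + 2*I)/(l - 2*I)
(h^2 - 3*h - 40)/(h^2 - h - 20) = (-h^2 + 3*h + 40)/(-h^2 + h + 20)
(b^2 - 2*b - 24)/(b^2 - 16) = (b - 6)/(b - 4)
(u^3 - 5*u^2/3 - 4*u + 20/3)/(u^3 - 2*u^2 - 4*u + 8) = (u - 5/3)/(u - 2)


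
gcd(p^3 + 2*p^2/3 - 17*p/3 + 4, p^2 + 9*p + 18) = p + 3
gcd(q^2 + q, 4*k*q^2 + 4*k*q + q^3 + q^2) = q^2 + q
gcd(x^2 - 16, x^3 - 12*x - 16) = x - 4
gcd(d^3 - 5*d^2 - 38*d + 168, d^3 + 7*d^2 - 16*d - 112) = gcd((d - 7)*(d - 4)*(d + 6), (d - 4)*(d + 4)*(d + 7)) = d - 4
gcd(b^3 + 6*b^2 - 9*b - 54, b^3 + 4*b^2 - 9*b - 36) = b^2 - 9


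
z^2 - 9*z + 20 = (z - 5)*(z - 4)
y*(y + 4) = y^2 + 4*y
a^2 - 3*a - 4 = (a - 4)*(a + 1)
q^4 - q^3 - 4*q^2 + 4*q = q*(q - 2)*(q - 1)*(q + 2)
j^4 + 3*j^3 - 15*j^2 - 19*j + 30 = (j - 3)*(j - 1)*(j + 2)*(j + 5)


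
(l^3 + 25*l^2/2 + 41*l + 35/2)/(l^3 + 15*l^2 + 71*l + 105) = (l + 1/2)/(l + 3)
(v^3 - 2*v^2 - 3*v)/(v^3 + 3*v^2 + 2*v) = (v - 3)/(v + 2)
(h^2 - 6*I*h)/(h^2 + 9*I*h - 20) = h*(h - 6*I)/(h^2 + 9*I*h - 20)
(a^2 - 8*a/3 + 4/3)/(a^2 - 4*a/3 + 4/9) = 3*(a - 2)/(3*a - 2)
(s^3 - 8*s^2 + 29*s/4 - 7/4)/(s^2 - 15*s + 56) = (s^2 - s + 1/4)/(s - 8)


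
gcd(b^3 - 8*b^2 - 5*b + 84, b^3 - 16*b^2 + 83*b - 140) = b^2 - 11*b + 28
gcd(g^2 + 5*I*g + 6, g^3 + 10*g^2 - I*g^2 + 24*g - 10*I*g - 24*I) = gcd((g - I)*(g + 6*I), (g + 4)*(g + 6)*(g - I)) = g - I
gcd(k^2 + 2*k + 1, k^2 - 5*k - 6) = k + 1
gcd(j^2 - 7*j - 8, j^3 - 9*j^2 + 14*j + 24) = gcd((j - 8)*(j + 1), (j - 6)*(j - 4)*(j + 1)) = j + 1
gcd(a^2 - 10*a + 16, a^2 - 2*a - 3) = 1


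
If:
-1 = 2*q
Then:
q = -1/2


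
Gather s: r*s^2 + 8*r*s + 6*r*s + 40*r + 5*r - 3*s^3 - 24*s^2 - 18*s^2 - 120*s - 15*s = 45*r - 3*s^3 + s^2*(r - 42) + s*(14*r - 135)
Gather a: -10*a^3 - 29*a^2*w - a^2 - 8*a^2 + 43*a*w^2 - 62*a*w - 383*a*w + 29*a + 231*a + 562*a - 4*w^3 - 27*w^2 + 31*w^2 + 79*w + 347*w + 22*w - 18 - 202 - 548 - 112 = -10*a^3 + a^2*(-29*w - 9) + a*(43*w^2 - 445*w + 822) - 4*w^3 + 4*w^2 + 448*w - 880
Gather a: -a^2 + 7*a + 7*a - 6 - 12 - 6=-a^2 + 14*a - 24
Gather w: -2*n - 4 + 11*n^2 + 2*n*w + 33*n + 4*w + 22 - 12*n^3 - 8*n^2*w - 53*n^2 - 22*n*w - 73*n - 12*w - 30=-12*n^3 - 42*n^2 - 42*n + w*(-8*n^2 - 20*n - 8) - 12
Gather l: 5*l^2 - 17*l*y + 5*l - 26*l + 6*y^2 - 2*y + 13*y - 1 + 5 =5*l^2 + l*(-17*y - 21) + 6*y^2 + 11*y + 4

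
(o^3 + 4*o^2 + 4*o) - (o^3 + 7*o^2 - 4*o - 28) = -3*o^2 + 8*o + 28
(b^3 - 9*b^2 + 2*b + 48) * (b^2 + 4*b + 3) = b^5 - 5*b^4 - 31*b^3 + 29*b^2 + 198*b + 144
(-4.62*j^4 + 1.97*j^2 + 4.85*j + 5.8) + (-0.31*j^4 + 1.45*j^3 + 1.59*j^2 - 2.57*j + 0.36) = -4.93*j^4 + 1.45*j^3 + 3.56*j^2 + 2.28*j + 6.16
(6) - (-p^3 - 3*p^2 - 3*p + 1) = p^3 + 3*p^2 + 3*p + 5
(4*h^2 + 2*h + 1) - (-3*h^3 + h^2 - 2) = 3*h^3 + 3*h^2 + 2*h + 3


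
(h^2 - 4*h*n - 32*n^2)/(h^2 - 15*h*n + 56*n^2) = (h + 4*n)/(h - 7*n)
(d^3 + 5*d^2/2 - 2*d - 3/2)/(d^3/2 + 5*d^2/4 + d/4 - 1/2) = 2*(2*d^3 + 5*d^2 - 4*d - 3)/(2*d^3 + 5*d^2 + d - 2)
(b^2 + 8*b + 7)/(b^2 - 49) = (b + 1)/(b - 7)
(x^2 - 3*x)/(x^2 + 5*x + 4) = x*(x - 3)/(x^2 + 5*x + 4)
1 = 1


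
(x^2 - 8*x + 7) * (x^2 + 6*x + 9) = x^4 - 2*x^3 - 32*x^2 - 30*x + 63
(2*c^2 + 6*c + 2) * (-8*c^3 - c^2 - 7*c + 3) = -16*c^5 - 50*c^4 - 36*c^3 - 38*c^2 + 4*c + 6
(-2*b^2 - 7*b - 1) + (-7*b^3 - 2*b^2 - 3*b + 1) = -7*b^3 - 4*b^2 - 10*b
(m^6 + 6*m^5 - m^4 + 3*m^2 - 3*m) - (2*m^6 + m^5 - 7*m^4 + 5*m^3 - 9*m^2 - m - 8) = -m^6 + 5*m^5 + 6*m^4 - 5*m^3 + 12*m^2 - 2*m + 8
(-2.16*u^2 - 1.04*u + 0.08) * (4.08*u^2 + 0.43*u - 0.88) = -8.8128*u^4 - 5.172*u^3 + 1.78*u^2 + 0.9496*u - 0.0704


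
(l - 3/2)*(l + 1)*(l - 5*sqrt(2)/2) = l^3 - 5*sqrt(2)*l^2/2 - l^2/2 - 3*l/2 + 5*sqrt(2)*l/4 + 15*sqrt(2)/4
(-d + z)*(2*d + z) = -2*d^2 + d*z + z^2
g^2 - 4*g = g*(g - 4)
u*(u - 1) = u^2 - u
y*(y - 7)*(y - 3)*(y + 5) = y^4 - 5*y^3 - 29*y^2 + 105*y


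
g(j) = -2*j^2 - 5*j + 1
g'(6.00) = -29.00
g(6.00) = -101.00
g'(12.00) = -53.00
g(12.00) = -347.00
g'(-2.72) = 5.88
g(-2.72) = -0.20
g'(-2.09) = 3.36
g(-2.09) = 2.71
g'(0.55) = -7.20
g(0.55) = -2.36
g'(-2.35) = 4.40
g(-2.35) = 1.70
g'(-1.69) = 1.76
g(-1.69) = 3.74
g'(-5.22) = 15.88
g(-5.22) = -27.40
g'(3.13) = -17.52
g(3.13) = -34.24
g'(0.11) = -5.44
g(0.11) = 0.43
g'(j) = -4*j - 5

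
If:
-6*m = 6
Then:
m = -1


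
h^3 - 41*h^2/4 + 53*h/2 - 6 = (h - 6)*(h - 4)*(h - 1/4)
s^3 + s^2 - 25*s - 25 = (s - 5)*(s + 1)*(s + 5)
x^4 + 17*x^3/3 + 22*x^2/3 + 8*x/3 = x*(x + 2/3)*(x + 1)*(x + 4)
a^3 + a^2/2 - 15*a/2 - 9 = (a - 3)*(a + 3/2)*(a + 2)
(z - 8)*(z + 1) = z^2 - 7*z - 8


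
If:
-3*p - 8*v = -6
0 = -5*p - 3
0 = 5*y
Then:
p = -3/5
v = 39/40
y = 0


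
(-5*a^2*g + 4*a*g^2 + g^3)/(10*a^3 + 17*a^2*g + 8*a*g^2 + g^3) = g*(-a + g)/(2*a^2 + 3*a*g + g^2)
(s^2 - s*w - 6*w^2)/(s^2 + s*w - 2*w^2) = (s - 3*w)/(s - w)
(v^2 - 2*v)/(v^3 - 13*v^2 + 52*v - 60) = v/(v^2 - 11*v + 30)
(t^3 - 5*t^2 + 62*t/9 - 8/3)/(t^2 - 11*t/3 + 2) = t - 4/3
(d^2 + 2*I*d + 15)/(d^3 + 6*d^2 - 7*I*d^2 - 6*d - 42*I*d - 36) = (d^2 + 2*I*d + 15)/(d^3 + d^2*(6 - 7*I) + d*(-6 - 42*I) - 36)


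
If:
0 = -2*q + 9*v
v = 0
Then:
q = 0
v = 0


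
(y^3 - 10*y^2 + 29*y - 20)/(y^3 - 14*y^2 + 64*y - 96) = (y^2 - 6*y + 5)/(y^2 - 10*y + 24)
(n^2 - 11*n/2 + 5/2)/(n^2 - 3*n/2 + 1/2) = (n - 5)/(n - 1)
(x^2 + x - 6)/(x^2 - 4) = (x + 3)/(x + 2)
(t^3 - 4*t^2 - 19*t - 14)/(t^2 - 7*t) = t + 3 + 2/t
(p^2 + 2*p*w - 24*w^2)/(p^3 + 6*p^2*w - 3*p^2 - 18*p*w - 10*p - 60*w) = (p - 4*w)/(p^2 - 3*p - 10)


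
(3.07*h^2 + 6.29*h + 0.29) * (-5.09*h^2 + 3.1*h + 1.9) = -15.6263*h^4 - 22.4991*h^3 + 23.8559*h^2 + 12.85*h + 0.551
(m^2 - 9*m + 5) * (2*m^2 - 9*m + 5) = 2*m^4 - 27*m^3 + 96*m^2 - 90*m + 25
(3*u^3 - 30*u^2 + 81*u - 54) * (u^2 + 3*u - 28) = 3*u^5 - 21*u^4 - 93*u^3 + 1029*u^2 - 2430*u + 1512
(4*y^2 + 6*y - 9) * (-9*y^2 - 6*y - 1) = -36*y^4 - 78*y^3 + 41*y^2 + 48*y + 9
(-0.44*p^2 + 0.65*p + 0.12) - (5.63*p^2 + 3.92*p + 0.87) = -6.07*p^2 - 3.27*p - 0.75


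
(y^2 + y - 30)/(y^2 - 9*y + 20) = (y + 6)/(y - 4)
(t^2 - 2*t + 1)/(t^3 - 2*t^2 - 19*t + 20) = (t - 1)/(t^2 - t - 20)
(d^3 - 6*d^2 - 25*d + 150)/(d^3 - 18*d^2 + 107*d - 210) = (d + 5)/(d - 7)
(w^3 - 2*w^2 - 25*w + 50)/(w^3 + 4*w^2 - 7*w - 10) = (w - 5)/(w + 1)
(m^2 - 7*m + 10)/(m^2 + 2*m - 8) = (m - 5)/(m + 4)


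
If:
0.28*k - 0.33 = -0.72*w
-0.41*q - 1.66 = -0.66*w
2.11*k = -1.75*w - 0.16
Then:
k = -0.67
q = -2.89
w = 0.72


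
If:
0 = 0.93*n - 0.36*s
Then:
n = 0.387096774193548*s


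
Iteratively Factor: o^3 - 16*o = (o + 4)*(o^2 - 4*o) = (o - 4)*(o + 4)*(o)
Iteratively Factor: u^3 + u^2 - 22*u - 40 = (u + 4)*(u^2 - 3*u - 10) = (u - 5)*(u + 4)*(u + 2)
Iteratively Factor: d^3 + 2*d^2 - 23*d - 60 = (d + 3)*(d^2 - d - 20) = (d + 3)*(d + 4)*(d - 5)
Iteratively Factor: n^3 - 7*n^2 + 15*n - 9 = (n - 3)*(n^2 - 4*n + 3) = (n - 3)^2*(n - 1)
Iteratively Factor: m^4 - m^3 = (m - 1)*(m^3) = m*(m - 1)*(m^2) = m^2*(m - 1)*(m)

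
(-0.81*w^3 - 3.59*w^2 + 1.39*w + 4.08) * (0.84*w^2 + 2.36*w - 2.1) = -0.6804*w^5 - 4.9272*w^4 - 5.6038*w^3 + 14.2466*w^2 + 6.7098*w - 8.568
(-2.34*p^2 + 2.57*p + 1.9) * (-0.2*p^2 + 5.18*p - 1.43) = 0.468*p^4 - 12.6352*p^3 + 16.2788*p^2 + 6.1669*p - 2.717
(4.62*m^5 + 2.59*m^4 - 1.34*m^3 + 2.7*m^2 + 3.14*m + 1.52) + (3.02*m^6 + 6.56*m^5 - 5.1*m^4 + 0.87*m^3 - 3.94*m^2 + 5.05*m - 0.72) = 3.02*m^6 + 11.18*m^5 - 2.51*m^4 - 0.47*m^3 - 1.24*m^2 + 8.19*m + 0.8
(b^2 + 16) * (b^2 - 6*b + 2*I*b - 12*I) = b^4 - 6*b^3 + 2*I*b^3 + 16*b^2 - 12*I*b^2 - 96*b + 32*I*b - 192*I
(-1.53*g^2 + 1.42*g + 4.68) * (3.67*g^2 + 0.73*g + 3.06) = -5.6151*g^4 + 4.0945*g^3 + 13.5304*g^2 + 7.7616*g + 14.3208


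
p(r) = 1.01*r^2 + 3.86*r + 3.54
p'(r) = 2.02*r + 3.86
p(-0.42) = 2.10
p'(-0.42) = 3.01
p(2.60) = 20.40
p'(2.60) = 9.11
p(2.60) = 20.40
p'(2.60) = 9.11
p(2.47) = 19.24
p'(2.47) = 8.85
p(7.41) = 87.60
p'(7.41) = 18.83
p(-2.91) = 0.86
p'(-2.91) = -2.02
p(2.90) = 23.23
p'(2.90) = 9.72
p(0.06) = 3.78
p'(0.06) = 3.98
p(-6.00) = 16.74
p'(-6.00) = -8.26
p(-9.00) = 50.61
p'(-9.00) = -14.32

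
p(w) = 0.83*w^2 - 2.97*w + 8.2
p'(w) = 1.66*w - 2.97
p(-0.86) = 11.37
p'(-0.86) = -4.40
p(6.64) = 25.07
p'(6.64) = 8.05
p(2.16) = 5.66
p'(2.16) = 0.62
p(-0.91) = 11.59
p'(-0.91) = -4.48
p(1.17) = 5.86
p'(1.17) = -1.03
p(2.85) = 6.48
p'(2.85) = 1.76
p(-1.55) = 14.80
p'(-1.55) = -5.54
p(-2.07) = 17.90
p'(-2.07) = -6.41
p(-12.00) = 163.36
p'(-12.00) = -22.89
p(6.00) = 20.26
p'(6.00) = 6.99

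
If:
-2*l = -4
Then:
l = 2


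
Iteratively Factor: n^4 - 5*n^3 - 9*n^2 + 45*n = (n - 5)*(n^3 - 9*n) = n*(n - 5)*(n^2 - 9) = n*(n - 5)*(n + 3)*(n - 3)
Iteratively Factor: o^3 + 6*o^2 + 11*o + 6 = (o + 3)*(o^2 + 3*o + 2) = (o + 1)*(o + 3)*(o + 2)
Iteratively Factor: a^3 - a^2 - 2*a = (a)*(a^2 - a - 2) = a*(a - 2)*(a + 1)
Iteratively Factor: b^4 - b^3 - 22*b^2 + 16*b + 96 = (b + 4)*(b^3 - 5*b^2 - 2*b + 24) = (b + 2)*(b + 4)*(b^2 - 7*b + 12) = (b - 3)*(b + 2)*(b + 4)*(b - 4)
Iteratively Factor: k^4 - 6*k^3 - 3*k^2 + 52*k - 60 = (k - 2)*(k^3 - 4*k^2 - 11*k + 30) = (k - 5)*(k - 2)*(k^2 + k - 6) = (k - 5)*(k - 2)^2*(k + 3)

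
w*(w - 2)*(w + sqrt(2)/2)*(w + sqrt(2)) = w^4 - 2*w^3 + 3*sqrt(2)*w^3/2 - 3*sqrt(2)*w^2 + w^2 - 2*w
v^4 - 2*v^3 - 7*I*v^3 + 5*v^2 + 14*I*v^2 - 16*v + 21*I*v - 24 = (v - 3)*(v + 1)*(v - 8*I)*(v + I)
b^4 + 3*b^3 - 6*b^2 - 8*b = b*(b - 2)*(b + 1)*(b + 4)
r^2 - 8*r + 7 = (r - 7)*(r - 1)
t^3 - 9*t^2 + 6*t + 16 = (t - 8)*(t - 2)*(t + 1)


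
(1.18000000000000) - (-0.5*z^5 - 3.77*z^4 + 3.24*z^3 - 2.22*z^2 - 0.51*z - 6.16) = 0.5*z^5 + 3.77*z^4 - 3.24*z^3 + 2.22*z^2 + 0.51*z + 7.34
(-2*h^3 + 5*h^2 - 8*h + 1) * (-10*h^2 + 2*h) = 20*h^5 - 54*h^4 + 90*h^3 - 26*h^2 + 2*h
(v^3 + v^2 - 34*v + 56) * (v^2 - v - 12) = v^5 - 47*v^3 + 78*v^2 + 352*v - 672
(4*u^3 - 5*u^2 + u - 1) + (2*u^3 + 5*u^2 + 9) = 6*u^3 + u + 8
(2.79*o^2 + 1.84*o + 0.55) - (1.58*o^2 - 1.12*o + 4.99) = 1.21*o^2 + 2.96*o - 4.44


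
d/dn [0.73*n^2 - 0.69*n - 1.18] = 1.46*n - 0.69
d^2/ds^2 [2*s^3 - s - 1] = 12*s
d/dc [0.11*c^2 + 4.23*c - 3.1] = 0.22*c + 4.23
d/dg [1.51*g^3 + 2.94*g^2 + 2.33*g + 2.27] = 4.53*g^2 + 5.88*g + 2.33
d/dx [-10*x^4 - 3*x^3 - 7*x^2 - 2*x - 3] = -40*x^3 - 9*x^2 - 14*x - 2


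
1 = 1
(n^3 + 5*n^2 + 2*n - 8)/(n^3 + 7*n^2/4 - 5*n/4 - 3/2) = 4*(n + 4)/(4*n + 3)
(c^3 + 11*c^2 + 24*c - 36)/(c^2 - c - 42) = (c^2 + 5*c - 6)/(c - 7)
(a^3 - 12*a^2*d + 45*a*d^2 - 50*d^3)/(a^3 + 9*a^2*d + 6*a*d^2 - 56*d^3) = (a^2 - 10*a*d + 25*d^2)/(a^2 + 11*a*d + 28*d^2)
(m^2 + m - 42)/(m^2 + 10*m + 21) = (m - 6)/(m + 3)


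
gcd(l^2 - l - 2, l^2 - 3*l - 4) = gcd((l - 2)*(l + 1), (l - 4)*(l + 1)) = l + 1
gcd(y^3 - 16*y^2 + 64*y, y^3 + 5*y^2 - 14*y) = y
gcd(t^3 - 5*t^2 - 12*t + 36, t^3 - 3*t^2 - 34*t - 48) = t + 3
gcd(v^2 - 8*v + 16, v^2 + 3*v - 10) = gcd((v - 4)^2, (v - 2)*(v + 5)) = 1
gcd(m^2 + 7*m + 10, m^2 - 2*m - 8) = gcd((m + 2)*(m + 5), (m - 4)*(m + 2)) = m + 2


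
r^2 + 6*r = r*(r + 6)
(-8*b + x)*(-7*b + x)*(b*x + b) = 56*b^3*x + 56*b^3 - 15*b^2*x^2 - 15*b^2*x + b*x^3 + b*x^2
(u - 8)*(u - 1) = u^2 - 9*u + 8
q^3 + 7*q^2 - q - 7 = (q - 1)*(q + 1)*(q + 7)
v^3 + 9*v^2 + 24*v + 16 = (v + 1)*(v + 4)^2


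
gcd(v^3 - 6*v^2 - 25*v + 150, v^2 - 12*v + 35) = v - 5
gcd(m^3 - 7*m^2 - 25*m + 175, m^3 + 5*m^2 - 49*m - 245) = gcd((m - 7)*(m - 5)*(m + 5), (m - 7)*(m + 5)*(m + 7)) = m^2 - 2*m - 35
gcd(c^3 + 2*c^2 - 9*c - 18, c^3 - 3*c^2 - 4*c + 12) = c^2 - c - 6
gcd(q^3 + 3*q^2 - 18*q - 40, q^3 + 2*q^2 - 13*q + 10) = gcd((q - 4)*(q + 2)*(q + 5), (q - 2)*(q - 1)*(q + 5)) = q + 5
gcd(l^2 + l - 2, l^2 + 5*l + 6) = l + 2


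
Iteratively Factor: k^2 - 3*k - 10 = (k - 5)*(k + 2)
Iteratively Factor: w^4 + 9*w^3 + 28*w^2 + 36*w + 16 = (w + 1)*(w^3 + 8*w^2 + 20*w + 16) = (w + 1)*(w + 2)*(w^2 + 6*w + 8) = (w + 1)*(w + 2)^2*(w + 4)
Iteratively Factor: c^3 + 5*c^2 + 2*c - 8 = (c + 2)*(c^2 + 3*c - 4) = (c - 1)*(c + 2)*(c + 4)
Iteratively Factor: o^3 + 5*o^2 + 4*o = (o)*(o^2 + 5*o + 4) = o*(o + 4)*(o + 1)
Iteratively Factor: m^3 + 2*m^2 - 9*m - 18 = (m + 2)*(m^2 - 9) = (m - 3)*(m + 2)*(m + 3)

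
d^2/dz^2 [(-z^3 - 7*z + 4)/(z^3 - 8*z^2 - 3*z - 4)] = 4*(-4*z^6 - 15*z^5 + 84*z^4 - 351*z^3 + 264*z^2 + 480*z - 4)/(z^9 - 24*z^8 + 183*z^7 - 380*z^6 - 357*z^5 - 912*z^4 - 555*z^3 - 492*z^2 - 144*z - 64)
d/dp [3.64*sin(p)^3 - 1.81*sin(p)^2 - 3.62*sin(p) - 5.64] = (10.92*sin(p)^2 - 3.62*sin(p) - 3.62)*cos(p)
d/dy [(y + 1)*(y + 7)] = 2*y + 8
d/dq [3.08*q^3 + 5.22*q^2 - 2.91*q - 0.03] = 9.24*q^2 + 10.44*q - 2.91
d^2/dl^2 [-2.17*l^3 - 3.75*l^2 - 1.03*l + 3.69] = -13.02*l - 7.5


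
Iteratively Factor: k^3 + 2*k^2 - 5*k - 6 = (k - 2)*(k^2 + 4*k + 3) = (k - 2)*(k + 3)*(k + 1)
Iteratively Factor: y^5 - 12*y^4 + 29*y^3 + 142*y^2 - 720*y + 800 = (y - 2)*(y^4 - 10*y^3 + 9*y^2 + 160*y - 400) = (y - 4)*(y - 2)*(y^3 - 6*y^2 - 15*y + 100) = (y - 4)*(y - 2)*(y + 4)*(y^2 - 10*y + 25) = (y - 5)*(y - 4)*(y - 2)*(y + 4)*(y - 5)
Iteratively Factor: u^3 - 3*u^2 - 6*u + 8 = (u - 1)*(u^2 - 2*u - 8) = (u - 4)*(u - 1)*(u + 2)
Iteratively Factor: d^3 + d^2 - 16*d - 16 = (d - 4)*(d^2 + 5*d + 4) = (d - 4)*(d + 4)*(d + 1)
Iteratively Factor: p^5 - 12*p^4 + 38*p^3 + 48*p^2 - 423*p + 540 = (p + 3)*(p^4 - 15*p^3 + 83*p^2 - 201*p + 180) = (p - 5)*(p + 3)*(p^3 - 10*p^2 + 33*p - 36) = (p - 5)*(p - 3)*(p + 3)*(p^2 - 7*p + 12) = (p - 5)*(p - 4)*(p - 3)*(p + 3)*(p - 3)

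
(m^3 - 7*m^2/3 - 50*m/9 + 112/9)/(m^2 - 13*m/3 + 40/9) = (3*m^2 + m - 14)/(3*m - 5)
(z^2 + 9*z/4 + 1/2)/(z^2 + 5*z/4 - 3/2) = (4*z + 1)/(4*z - 3)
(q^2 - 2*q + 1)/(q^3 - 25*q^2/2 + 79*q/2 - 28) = 2*(q - 1)/(2*q^2 - 23*q + 56)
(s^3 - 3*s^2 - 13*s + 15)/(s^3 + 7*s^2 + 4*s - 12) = (s^2 - 2*s - 15)/(s^2 + 8*s + 12)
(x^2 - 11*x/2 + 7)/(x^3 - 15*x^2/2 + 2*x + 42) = (x - 2)/(x^2 - 4*x - 12)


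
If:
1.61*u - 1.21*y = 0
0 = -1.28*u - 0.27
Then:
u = -0.21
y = -0.28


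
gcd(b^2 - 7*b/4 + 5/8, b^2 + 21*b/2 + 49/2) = 1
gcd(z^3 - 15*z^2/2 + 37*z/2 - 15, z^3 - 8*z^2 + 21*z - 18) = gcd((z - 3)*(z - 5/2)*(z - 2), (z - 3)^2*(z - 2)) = z^2 - 5*z + 6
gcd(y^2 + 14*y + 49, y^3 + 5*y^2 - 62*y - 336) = y + 7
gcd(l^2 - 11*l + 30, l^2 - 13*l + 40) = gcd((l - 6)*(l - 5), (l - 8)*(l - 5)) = l - 5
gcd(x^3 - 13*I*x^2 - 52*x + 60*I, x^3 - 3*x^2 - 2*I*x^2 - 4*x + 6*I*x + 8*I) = x - 2*I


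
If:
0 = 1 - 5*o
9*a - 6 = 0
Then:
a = 2/3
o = 1/5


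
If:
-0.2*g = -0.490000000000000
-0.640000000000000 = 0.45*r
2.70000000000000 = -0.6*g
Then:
No Solution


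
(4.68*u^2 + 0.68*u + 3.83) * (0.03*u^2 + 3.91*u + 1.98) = 0.1404*u^4 + 18.3192*u^3 + 12.0401*u^2 + 16.3217*u + 7.5834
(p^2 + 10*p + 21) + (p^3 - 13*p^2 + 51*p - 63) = p^3 - 12*p^2 + 61*p - 42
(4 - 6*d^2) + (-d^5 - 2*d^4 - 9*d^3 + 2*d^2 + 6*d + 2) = -d^5 - 2*d^4 - 9*d^3 - 4*d^2 + 6*d + 6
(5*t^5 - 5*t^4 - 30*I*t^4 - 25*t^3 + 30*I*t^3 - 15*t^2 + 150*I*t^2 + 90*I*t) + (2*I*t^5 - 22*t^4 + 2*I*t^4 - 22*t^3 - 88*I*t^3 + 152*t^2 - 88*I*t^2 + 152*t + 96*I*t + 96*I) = 5*t^5 + 2*I*t^5 - 27*t^4 - 28*I*t^4 - 47*t^3 - 58*I*t^3 + 137*t^2 + 62*I*t^2 + 152*t + 186*I*t + 96*I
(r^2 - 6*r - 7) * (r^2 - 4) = r^4 - 6*r^3 - 11*r^2 + 24*r + 28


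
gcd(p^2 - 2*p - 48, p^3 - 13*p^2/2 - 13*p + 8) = p - 8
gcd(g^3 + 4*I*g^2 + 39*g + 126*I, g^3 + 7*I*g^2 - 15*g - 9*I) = g + 3*I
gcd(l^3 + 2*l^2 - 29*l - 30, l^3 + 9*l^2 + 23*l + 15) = l + 1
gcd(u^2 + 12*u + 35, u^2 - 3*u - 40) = u + 5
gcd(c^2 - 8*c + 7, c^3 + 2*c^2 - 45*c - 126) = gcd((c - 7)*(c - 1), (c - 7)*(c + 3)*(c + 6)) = c - 7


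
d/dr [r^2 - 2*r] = 2*r - 2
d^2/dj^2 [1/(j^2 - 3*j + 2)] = 2*(-j^2 + 3*j + (2*j - 3)^2 - 2)/(j^2 - 3*j + 2)^3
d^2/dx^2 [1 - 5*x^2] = -10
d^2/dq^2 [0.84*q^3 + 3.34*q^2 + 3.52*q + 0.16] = 5.04*q + 6.68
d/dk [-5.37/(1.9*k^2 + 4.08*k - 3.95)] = (20.406*k + 21.9096)/(1.9*k^2 + 4.08*k - 3.95)^2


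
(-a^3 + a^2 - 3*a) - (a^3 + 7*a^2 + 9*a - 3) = -2*a^3 - 6*a^2 - 12*a + 3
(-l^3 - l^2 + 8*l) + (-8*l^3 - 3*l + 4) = -9*l^3 - l^2 + 5*l + 4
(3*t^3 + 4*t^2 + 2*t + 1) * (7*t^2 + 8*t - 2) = 21*t^5 + 52*t^4 + 40*t^3 + 15*t^2 + 4*t - 2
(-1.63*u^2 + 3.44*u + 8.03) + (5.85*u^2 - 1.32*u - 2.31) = 4.22*u^2 + 2.12*u + 5.72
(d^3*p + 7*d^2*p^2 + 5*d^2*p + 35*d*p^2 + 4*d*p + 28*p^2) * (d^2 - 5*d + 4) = d^5*p + 7*d^4*p^2 - 17*d^3*p - 119*d^2*p^2 + 16*d*p + 112*p^2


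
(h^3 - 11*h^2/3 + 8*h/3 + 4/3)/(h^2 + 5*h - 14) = (3*h^2 - 5*h - 2)/(3*(h + 7))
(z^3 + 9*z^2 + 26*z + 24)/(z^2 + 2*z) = z + 7 + 12/z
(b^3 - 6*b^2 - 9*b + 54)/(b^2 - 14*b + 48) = (b^2 - 9)/(b - 8)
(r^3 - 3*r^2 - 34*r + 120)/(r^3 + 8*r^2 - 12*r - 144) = (r - 5)/(r + 6)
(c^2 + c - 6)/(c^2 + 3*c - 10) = (c + 3)/(c + 5)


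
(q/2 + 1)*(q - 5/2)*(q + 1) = q^3/2 + q^2/4 - 11*q/4 - 5/2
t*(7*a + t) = 7*a*t + t^2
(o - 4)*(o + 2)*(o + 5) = o^3 + 3*o^2 - 18*o - 40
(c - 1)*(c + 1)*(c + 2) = c^3 + 2*c^2 - c - 2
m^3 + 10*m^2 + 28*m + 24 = (m + 2)^2*(m + 6)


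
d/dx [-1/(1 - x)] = -1/(x - 1)^2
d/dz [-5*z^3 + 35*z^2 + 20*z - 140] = -15*z^2 + 70*z + 20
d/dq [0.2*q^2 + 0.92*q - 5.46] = 0.4*q + 0.92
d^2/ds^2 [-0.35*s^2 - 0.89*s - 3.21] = -0.700000000000000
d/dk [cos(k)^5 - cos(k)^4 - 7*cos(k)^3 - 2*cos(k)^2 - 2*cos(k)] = (-5*cos(k)^4 + 4*cos(k)^3 + 21*cos(k)^2 + 4*cos(k) + 2)*sin(k)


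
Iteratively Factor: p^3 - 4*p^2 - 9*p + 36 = (p - 3)*(p^2 - p - 12) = (p - 3)*(p + 3)*(p - 4)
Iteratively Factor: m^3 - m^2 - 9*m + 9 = (m - 3)*(m^2 + 2*m - 3) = (m - 3)*(m + 3)*(m - 1)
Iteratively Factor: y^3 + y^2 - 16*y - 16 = (y + 4)*(y^2 - 3*y - 4) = (y + 1)*(y + 4)*(y - 4)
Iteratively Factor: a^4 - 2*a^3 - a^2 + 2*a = (a - 2)*(a^3 - a) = a*(a - 2)*(a^2 - 1) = a*(a - 2)*(a + 1)*(a - 1)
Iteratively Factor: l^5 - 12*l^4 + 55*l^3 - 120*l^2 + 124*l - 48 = (l - 2)*(l^4 - 10*l^3 + 35*l^2 - 50*l + 24) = (l - 2)*(l - 1)*(l^3 - 9*l^2 + 26*l - 24) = (l - 4)*(l - 2)*(l - 1)*(l^2 - 5*l + 6) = (l - 4)*(l - 3)*(l - 2)*(l - 1)*(l - 2)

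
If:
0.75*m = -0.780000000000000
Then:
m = -1.04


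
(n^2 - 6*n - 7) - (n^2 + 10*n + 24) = -16*n - 31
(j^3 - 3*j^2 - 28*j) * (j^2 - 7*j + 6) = j^5 - 10*j^4 - j^3 + 178*j^2 - 168*j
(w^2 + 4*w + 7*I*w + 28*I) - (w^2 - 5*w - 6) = 9*w + 7*I*w + 6 + 28*I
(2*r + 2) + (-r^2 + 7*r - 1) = -r^2 + 9*r + 1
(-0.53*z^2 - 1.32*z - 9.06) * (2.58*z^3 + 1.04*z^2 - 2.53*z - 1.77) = -1.3674*z^5 - 3.9568*z^4 - 23.4067*z^3 - 5.1447*z^2 + 25.2582*z + 16.0362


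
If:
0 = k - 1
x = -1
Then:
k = 1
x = -1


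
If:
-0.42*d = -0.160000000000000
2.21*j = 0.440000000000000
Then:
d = 0.38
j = 0.20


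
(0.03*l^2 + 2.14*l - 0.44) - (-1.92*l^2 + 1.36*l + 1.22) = 1.95*l^2 + 0.78*l - 1.66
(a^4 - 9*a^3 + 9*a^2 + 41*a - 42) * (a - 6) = a^5 - 15*a^4 + 63*a^3 - 13*a^2 - 288*a + 252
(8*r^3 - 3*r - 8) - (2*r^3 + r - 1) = 6*r^3 - 4*r - 7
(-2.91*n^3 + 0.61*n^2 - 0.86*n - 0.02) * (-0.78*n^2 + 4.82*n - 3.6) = 2.2698*n^5 - 14.502*n^4 + 14.087*n^3 - 6.3256*n^2 + 2.9996*n + 0.072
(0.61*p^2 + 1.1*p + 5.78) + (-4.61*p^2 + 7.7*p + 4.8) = -4.0*p^2 + 8.8*p + 10.58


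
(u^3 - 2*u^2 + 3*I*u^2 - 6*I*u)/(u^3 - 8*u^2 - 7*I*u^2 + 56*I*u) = (u^2 + u*(-2 + 3*I) - 6*I)/(u^2 - u*(8 + 7*I) + 56*I)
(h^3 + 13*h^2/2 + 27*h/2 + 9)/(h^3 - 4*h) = (2*h^2 + 9*h + 9)/(2*h*(h - 2))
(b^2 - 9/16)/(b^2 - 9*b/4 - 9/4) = (b - 3/4)/(b - 3)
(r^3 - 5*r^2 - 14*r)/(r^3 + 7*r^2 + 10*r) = (r - 7)/(r + 5)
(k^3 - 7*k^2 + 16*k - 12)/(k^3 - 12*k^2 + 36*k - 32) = (k - 3)/(k - 8)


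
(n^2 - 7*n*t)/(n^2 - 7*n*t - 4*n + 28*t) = n/(n - 4)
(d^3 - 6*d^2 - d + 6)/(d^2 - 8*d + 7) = (d^2 - 5*d - 6)/(d - 7)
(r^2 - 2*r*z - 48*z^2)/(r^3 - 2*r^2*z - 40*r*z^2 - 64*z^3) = (r + 6*z)/(r^2 + 6*r*z + 8*z^2)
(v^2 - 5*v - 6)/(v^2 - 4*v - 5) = (v - 6)/(v - 5)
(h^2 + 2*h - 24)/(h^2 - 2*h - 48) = (h - 4)/(h - 8)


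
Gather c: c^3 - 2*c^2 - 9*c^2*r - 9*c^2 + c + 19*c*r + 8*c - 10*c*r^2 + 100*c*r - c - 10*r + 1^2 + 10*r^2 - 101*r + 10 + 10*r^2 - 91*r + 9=c^3 + c^2*(-9*r - 11) + c*(-10*r^2 + 119*r + 8) + 20*r^2 - 202*r + 20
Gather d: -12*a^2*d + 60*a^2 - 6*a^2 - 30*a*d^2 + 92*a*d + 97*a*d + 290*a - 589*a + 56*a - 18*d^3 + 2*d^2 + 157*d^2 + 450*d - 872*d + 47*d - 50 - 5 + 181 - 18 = 54*a^2 - 243*a - 18*d^3 + d^2*(159 - 30*a) + d*(-12*a^2 + 189*a - 375) + 108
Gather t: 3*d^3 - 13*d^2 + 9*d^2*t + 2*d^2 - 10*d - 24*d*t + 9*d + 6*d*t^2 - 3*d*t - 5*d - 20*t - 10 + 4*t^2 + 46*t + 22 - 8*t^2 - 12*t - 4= 3*d^3 - 11*d^2 - 6*d + t^2*(6*d - 4) + t*(9*d^2 - 27*d + 14) + 8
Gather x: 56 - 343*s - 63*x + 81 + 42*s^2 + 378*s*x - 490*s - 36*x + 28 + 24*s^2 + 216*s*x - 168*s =66*s^2 - 1001*s + x*(594*s - 99) + 165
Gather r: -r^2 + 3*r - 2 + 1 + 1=-r^2 + 3*r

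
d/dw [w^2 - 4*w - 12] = 2*w - 4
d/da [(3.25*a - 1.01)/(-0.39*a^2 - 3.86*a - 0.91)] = (1.2675*a^2 - 0.787800000000001*a - 6.8561)/(0.1521*a^4 + 3.0108*a^3 + 15.6094*a^2 + 7.0252*a + 0.8281)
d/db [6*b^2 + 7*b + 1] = 12*b + 7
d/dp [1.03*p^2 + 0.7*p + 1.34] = 2.06*p + 0.7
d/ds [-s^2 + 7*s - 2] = 7 - 2*s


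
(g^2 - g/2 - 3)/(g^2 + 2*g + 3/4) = 2*(g - 2)/(2*g + 1)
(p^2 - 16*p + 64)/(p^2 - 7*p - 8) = (p - 8)/(p + 1)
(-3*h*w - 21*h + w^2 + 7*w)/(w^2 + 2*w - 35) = (-3*h + w)/(w - 5)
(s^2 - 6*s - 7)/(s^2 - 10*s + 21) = (s + 1)/(s - 3)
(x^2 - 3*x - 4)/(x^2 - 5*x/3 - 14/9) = 9*(-x^2 + 3*x + 4)/(-9*x^2 + 15*x + 14)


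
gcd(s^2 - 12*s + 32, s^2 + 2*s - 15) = 1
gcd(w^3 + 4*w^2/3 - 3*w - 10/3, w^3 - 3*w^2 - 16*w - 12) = w^2 + 3*w + 2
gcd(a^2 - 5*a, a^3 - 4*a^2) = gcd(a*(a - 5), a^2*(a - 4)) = a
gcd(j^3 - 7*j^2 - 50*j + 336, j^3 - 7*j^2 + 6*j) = j - 6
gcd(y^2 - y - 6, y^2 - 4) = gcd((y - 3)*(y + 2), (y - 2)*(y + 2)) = y + 2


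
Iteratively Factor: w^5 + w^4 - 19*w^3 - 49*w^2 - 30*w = (w + 2)*(w^4 - w^3 - 17*w^2 - 15*w) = w*(w + 2)*(w^3 - w^2 - 17*w - 15) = w*(w - 5)*(w + 2)*(w^2 + 4*w + 3) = w*(w - 5)*(w + 2)*(w + 3)*(w + 1)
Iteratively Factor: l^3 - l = (l - 1)*(l^2 + l) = l*(l - 1)*(l + 1)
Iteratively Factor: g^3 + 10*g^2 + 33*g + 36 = (g + 3)*(g^2 + 7*g + 12) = (g + 3)^2*(g + 4)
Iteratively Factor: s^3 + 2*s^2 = (s)*(s^2 + 2*s) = s*(s + 2)*(s)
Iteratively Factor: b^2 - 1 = (b - 1)*(b + 1)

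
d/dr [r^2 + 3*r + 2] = 2*r + 3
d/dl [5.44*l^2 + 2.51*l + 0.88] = 10.88*l + 2.51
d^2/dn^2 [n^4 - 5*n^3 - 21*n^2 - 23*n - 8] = 12*n^2 - 30*n - 42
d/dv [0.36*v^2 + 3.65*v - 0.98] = 0.72*v + 3.65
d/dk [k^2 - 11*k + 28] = 2*k - 11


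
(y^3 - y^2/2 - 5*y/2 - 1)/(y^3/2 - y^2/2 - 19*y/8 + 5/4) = 4*(2*y^3 - y^2 - 5*y - 2)/(4*y^3 - 4*y^2 - 19*y + 10)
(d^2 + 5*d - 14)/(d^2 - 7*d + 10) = (d + 7)/(d - 5)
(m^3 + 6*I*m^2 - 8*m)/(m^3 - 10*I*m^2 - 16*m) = (-m^2 - 6*I*m + 8)/(-m^2 + 10*I*m + 16)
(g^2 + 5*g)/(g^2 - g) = (g + 5)/(g - 1)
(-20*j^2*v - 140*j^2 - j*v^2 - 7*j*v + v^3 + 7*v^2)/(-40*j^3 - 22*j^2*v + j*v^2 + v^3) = (v + 7)/(2*j + v)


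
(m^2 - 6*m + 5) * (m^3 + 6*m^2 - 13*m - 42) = m^5 - 44*m^3 + 66*m^2 + 187*m - 210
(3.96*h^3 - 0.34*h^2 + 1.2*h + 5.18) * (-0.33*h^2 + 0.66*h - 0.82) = -1.3068*h^5 + 2.7258*h^4 - 3.8676*h^3 - 0.6386*h^2 + 2.4348*h - 4.2476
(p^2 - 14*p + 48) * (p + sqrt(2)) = p^3 - 14*p^2 + sqrt(2)*p^2 - 14*sqrt(2)*p + 48*p + 48*sqrt(2)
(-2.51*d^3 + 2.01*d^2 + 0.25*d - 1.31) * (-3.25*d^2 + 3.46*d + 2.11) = 8.1575*d^5 - 15.2171*d^4 + 0.846*d^3 + 9.3636*d^2 - 4.0051*d - 2.7641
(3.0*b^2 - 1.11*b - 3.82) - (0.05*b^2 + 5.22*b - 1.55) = 2.95*b^2 - 6.33*b - 2.27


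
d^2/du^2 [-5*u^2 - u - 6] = -10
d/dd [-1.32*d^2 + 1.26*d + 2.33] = 1.26 - 2.64*d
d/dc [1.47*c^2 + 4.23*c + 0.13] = 2.94*c + 4.23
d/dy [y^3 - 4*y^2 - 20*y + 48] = 3*y^2 - 8*y - 20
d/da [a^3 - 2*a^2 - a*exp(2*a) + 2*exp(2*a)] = 3*a^2 - 2*a*exp(2*a) - 4*a + 3*exp(2*a)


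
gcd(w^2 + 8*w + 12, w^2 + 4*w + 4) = w + 2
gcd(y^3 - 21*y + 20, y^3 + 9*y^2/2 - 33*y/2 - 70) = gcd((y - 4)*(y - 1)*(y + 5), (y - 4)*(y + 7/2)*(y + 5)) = y^2 + y - 20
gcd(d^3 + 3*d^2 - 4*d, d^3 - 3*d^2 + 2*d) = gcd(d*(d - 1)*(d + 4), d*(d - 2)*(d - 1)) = d^2 - d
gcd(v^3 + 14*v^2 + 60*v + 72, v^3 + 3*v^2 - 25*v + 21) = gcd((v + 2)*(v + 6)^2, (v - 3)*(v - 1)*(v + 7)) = 1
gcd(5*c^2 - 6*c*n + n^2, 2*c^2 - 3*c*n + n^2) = c - n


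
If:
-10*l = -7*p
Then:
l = 7*p/10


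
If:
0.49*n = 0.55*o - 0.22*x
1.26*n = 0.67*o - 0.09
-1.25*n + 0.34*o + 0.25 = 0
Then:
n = 0.48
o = 1.04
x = 1.53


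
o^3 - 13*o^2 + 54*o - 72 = (o - 6)*(o - 4)*(o - 3)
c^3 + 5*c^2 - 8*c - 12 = (c - 2)*(c + 1)*(c + 6)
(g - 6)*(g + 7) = g^2 + g - 42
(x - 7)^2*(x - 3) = x^3 - 17*x^2 + 91*x - 147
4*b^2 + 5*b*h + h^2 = (b + h)*(4*b + h)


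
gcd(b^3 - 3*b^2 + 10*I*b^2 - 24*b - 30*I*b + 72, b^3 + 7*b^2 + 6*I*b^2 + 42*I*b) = b + 6*I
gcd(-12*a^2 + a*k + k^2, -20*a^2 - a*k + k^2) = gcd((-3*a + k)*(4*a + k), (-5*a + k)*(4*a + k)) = 4*a + k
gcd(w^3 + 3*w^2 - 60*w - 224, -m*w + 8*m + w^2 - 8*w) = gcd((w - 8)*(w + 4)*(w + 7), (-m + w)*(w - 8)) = w - 8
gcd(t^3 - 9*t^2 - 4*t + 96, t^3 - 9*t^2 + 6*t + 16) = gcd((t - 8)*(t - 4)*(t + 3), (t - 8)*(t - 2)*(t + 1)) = t - 8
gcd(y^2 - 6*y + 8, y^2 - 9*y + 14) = y - 2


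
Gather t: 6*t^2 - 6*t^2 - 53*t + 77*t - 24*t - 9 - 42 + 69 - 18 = 0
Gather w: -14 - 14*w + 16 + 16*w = 2*w + 2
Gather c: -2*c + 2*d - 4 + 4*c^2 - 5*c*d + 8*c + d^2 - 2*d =4*c^2 + c*(6 - 5*d) + d^2 - 4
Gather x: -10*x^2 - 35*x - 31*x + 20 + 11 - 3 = -10*x^2 - 66*x + 28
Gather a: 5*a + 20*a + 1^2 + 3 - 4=25*a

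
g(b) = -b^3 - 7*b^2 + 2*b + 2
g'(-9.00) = -115.00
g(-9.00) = 146.00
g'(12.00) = -598.00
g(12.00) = -2710.00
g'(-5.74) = -16.48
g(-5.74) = -50.99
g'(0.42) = -4.41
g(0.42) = 1.53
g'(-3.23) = 15.92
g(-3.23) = -43.79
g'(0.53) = -6.26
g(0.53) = 0.94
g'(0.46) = -5.07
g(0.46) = 1.34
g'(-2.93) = 17.27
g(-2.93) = -38.80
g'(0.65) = -8.37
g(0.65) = 0.07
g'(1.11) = -17.24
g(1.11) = -5.77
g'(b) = -3*b^2 - 14*b + 2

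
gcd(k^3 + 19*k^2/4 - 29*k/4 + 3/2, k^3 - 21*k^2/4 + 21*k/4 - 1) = k^2 - 5*k/4 + 1/4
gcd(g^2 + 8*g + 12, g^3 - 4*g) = g + 2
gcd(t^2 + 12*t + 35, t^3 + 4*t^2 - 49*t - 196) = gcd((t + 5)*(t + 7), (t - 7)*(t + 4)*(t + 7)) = t + 7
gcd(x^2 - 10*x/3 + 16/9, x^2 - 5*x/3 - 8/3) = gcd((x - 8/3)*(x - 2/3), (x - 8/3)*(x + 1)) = x - 8/3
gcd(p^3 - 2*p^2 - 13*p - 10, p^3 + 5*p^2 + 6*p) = p + 2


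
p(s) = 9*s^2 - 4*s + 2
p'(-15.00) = -274.00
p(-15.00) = 2087.00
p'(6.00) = 104.00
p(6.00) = 302.00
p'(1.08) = 15.44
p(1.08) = 8.18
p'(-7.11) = -131.98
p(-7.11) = 485.41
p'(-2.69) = -52.42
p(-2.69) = 77.88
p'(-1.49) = -30.82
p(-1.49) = 27.94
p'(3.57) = 60.26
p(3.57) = 102.42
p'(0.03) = -3.46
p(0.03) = 1.89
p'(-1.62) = -33.16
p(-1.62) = 32.10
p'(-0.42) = -11.56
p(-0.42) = 5.27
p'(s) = 18*s - 4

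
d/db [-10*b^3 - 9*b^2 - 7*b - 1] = -30*b^2 - 18*b - 7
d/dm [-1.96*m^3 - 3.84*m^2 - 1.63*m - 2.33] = -5.88*m^2 - 7.68*m - 1.63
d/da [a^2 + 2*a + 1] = 2*a + 2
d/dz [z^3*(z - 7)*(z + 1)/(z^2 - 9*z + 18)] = z^2*(3*z^4 - 48*z^3 + 245*z^2 - 306*z - 378)/(z^4 - 18*z^3 + 117*z^2 - 324*z + 324)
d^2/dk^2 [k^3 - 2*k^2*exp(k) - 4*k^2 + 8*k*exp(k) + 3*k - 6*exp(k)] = -2*k^2*exp(k) + 6*k + 6*exp(k) - 8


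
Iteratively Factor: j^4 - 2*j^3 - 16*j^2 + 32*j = (j - 4)*(j^3 + 2*j^2 - 8*j) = j*(j - 4)*(j^2 + 2*j - 8) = j*(j - 4)*(j + 4)*(j - 2)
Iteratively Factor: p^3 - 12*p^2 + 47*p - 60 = (p - 4)*(p^2 - 8*p + 15) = (p - 4)*(p - 3)*(p - 5)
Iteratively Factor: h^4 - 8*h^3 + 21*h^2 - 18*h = (h - 3)*(h^3 - 5*h^2 + 6*h) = (h - 3)*(h - 2)*(h^2 - 3*h) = (h - 3)^2*(h - 2)*(h)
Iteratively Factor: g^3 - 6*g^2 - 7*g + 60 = (g + 3)*(g^2 - 9*g + 20) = (g - 5)*(g + 3)*(g - 4)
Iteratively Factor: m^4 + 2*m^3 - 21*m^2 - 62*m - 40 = (m + 2)*(m^3 - 21*m - 20) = (m + 1)*(m + 2)*(m^2 - m - 20) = (m + 1)*(m + 2)*(m + 4)*(m - 5)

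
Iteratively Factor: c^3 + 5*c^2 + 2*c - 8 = (c + 2)*(c^2 + 3*c - 4) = (c - 1)*(c + 2)*(c + 4)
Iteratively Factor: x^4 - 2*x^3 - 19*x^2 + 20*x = (x)*(x^3 - 2*x^2 - 19*x + 20) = x*(x - 1)*(x^2 - x - 20) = x*(x - 5)*(x - 1)*(x + 4)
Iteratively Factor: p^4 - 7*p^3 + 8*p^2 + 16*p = (p)*(p^3 - 7*p^2 + 8*p + 16) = p*(p - 4)*(p^2 - 3*p - 4) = p*(p - 4)*(p + 1)*(p - 4)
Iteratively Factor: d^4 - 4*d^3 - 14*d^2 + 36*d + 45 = (d + 1)*(d^3 - 5*d^2 - 9*d + 45) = (d + 1)*(d + 3)*(d^2 - 8*d + 15) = (d - 3)*(d + 1)*(d + 3)*(d - 5)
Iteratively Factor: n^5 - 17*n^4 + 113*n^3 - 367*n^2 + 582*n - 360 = (n - 3)*(n^4 - 14*n^3 + 71*n^2 - 154*n + 120) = (n - 3)*(n - 2)*(n^3 - 12*n^2 + 47*n - 60) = (n - 4)*(n - 3)*(n - 2)*(n^2 - 8*n + 15) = (n - 4)*(n - 3)^2*(n - 2)*(n - 5)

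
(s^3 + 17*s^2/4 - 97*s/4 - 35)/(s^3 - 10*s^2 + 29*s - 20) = (4*s^2 + 33*s + 35)/(4*(s^2 - 6*s + 5))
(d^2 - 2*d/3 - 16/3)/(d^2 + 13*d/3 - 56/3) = (d + 2)/(d + 7)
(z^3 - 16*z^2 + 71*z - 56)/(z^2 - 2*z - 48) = (z^2 - 8*z + 7)/(z + 6)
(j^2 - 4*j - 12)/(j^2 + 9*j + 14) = (j - 6)/(j + 7)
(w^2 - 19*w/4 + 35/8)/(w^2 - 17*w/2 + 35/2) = (w - 5/4)/(w - 5)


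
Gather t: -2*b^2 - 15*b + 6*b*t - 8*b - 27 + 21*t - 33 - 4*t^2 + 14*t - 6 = -2*b^2 - 23*b - 4*t^2 + t*(6*b + 35) - 66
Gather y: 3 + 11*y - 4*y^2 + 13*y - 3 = -4*y^2 + 24*y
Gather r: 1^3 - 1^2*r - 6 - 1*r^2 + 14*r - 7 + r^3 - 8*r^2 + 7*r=r^3 - 9*r^2 + 20*r - 12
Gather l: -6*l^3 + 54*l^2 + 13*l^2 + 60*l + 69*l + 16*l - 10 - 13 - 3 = -6*l^3 + 67*l^2 + 145*l - 26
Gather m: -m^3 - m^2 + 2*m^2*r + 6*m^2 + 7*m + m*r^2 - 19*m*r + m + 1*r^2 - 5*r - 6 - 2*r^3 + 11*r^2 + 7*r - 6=-m^3 + m^2*(2*r + 5) + m*(r^2 - 19*r + 8) - 2*r^3 + 12*r^2 + 2*r - 12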